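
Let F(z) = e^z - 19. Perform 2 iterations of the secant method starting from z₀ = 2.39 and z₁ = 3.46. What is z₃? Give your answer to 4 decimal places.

F(2.39) = -8.086506, F(3.46) = 12.816977
z₂ = 3.460000 − 12.816977·(3.460000 − 2.390000) / (12.816977 − (-8.086506)) = 3.460000 − (13.714165)/(20.903483) = 2.803929
F(2.803929) = -2.490612
z₃ = 2.803929 − (-2.490612)·(2.803929 − 3.460000) / (-2.490612 − 12.816977) = 2.803929 − (1.634018)/(-15.307589) = 2.910675

2.9107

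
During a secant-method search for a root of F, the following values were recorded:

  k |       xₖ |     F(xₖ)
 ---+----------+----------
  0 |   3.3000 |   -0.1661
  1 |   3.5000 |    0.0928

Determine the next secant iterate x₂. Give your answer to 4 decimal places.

x₂ = 3.5000 − 0.0928·(3.5000 − 3.3000) / (0.0928 − (-0.1661))
   = 3.5000 − (0.018560)/(0.258900) = 3.428312

3.4283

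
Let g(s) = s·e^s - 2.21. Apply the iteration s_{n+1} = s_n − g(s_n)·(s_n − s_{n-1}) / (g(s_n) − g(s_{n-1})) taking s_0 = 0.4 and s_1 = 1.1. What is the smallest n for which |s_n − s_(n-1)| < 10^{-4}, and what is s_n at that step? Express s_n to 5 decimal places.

g(0.4) = -1.6132701, g(1.1) = 1.0945826
s_2 = 1.1000000 − 1.0945826·(0.7000000)/(2.7078527) = 0.8170423;  |Δ| = 0.2829577
g(0.8170423) = -0.3603844
s_3 = 0.8170423 − (-0.3603844)·(-0.2829577)/(-1.4549670) = 0.8871288;  |Δ| = 0.0700865
g(0.8871288) = -0.0559201
s_4 = 0.8871288 − (-0.0559201)·(0.0700865)/(0.3044642) = 0.9000014;  |Δ| = 0.0128726
g(0.9000014) = 0.0036492
s_5 = 0.9000014 − 0.0036492·(0.0128726)/(0.0595694) = 0.8992128;  |Δ| = 0.0007886
g(0.8992128) = -0.0000338
s_6 = 0.8992128 − (-0.0000338)·(-0.0007886)/(-0.0036830) = 0.8992200;  |Δ| = 0.0000072
|s_6 − s_5| = 0.0000072 < 10^{-4}

n = 6, s_n = 0.89922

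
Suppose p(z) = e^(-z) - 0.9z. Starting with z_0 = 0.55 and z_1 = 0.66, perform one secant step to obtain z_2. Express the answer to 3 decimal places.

0.607

p(0.55) = 0.08195, p(0.66) = -0.07715
z_2 = 0.66000 − (-0.07715)·(0.66000 − 0.55000) / (-0.07715 − 0.08195) = 0.66000 − (-0.00849)/(-0.15910) = 0.60666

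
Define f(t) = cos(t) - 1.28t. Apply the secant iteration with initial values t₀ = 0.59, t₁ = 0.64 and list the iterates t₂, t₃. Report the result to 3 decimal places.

f(0.59) = 0.07574, f(0.64) = -0.01710
t₂ = 0.64000 − (-0.01710)·(0.64000 − 0.59000) / (-0.01710 − 0.07574) = 0.64000 − (-0.00086)/(-0.09284) = 0.63079
f(0.63079) = 0.00015
t₃ = 0.63079 − 0.00015·(0.63079 − 0.64000) / (0.00015 − (-0.01710)) = 0.63079 − (0.00000)/(0.01726) = 0.63087

0.631, 0.631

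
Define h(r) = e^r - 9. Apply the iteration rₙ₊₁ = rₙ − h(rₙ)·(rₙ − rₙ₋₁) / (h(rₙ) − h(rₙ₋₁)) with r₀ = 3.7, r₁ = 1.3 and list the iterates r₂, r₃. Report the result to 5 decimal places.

1.64786, 2.51472

h(3.7) = 31.4473044, h(1.3) = -5.3307033
r₂ = 1.3000000 − (-5.3307033)·(1.3000000 − 3.7000000) / (-5.3307033 − 31.4473044) = 1.3000000 − (12.7936880)/(-36.7780077) = 1.6478625
h(1.6478625) = -3.8041384
r₃ = 1.6478625 − (-3.8041384)·(1.6478625 − 1.3000000) / (-3.8041384 − (-5.3307033)) = 1.6478625 − (-1.3233169)/(1.5265649) = 2.5147217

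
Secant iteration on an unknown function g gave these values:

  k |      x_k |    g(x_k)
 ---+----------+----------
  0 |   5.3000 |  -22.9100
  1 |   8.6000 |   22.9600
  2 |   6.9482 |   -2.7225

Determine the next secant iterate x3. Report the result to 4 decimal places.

7.1233

x3 = 6.9482 − (-2.7225)·(6.9482 − 8.6000) / (-2.7225 − 22.9600)
   = 6.9482 − (4.497025)/(-25.682500) = 7.123301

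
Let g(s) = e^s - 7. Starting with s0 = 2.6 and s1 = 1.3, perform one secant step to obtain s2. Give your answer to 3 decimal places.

g(2.6) = 6.46374, g(1.3) = -3.33070
s2 = 1.30000 − (-3.33070)·(1.30000 − 2.60000) / (-3.33070 − 6.46374) = 1.30000 − (4.32991)/(-9.79444) = 1.74208

1.742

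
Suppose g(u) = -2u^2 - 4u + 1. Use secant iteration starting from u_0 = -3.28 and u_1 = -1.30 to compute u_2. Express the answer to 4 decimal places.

-1.8465

g(-3.28) = -7.396800, g(-1.30) = 2.820000
u_2 = -1.300000 − 2.820000·(-1.300000 − (-3.280000)) / (2.820000 − (-7.396800)) = -1.300000 − (5.583600)/(10.216800) = -1.846512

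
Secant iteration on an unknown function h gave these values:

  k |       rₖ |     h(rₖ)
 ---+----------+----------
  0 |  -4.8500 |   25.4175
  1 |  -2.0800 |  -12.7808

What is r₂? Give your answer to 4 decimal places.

r₂ = -2.0800 − (-12.7808)·(-2.0800 − (-4.8500)) / (-12.7808 − 25.4175)
   = -2.0800 − (-35.402816)/(-38.198300) = -3.006817

-3.0068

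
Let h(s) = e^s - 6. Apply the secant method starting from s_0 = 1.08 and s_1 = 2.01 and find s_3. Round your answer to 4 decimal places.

h(1.08) = -3.055320, h(2.01) = 1.463317
s_2 = 2.010000 − 1.463317·(2.010000 − 1.080000) / (1.463317 − (-3.055320)) = 2.010000 − (1.360885)/(4.518638) = 1.708828
h(1.708828) = -0.477512
s_3 = 1.708828 − (-0.477512)·(1.708828 − 2.010000) / (-0.477512 − 1.463317) = 1.708828 − (0.143813)/(-1.940830) = 1.782927

1.7829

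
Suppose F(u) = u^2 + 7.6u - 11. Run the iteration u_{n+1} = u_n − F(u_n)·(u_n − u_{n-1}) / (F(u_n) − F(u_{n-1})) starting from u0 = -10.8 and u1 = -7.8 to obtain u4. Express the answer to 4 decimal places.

F(-10.8) = 23.560000, F(-7.8) = -9.440000
u2 = -7.800000 − (-9.440000)·(-7.800000 − (-10.800000)) / (-9.440000 − 23.560000) = -7.800000 − (-28.320000)/(-33.000000) = -8.658182
F(-8.658182) = -1.838069
u3 = -8.658182 − (-1.838069)·(-8.658182 − (-7.800000)) / (-1.838069 − (-9.440000)) = -8.658182 − (1.577398)/(7.601931) = -8.865681
F(-8.865681) = 0.221129
u4 = -8.865681 − 0.221129·(-8.865681 − (-8.658182)) / (0.221129 − (-1.838069)) = -8.865681 − (-0.045884)/(2.059198) = -8.843399

-8.8434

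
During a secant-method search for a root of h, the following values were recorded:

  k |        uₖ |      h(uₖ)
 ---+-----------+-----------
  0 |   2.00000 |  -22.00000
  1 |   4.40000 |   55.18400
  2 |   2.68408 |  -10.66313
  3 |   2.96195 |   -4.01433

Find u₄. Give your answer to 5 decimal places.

u₄ = 2.96195 − (-4.01433)·(2.96195 − 2.68408) / (-4.01433 − (-10.66313))
   = 2.96195 − (-1.1154619)/(6.6488000) = 3.1297189

3.12972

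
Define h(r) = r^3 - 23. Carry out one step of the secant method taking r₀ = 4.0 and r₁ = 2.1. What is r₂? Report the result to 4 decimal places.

2.5769

h(4.0) = 41.000000, h(2.1) = -13.739000
r₂ = 2.100000 − (-13.739000)·(2.100000 − 4.000000) / (-13.739000 − 41.000000) = 2.100000 − (26.104100)/(-54.739000) = 2.576883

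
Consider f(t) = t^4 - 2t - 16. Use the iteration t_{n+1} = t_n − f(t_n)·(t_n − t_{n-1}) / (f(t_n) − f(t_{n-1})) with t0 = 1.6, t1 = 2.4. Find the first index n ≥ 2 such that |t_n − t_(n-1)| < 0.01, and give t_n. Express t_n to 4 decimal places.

n = 5, t_n = 2.1211

f(1.6) = -12.646400, f(2.4) = 12.377600
t2 = 2.400000 − 12.377600·(0.800000)/(25.024000) = 2.004297;  |Δ| = 0.395703
f(2.004297) = -3.870656
t3 = 2.004297 − (-3.870656)·(-0.395703)/(-16.248256) = 2.098561;  |Δ| = 0.094264
f(2.098561) = -0.802272
t4 = 2.098561 − (-0.802272)·(0.094264)/(3.068384) = 2.123208;  |Δ| = 0.024647
f(2.123208) = 0.075750
t5 = 2.123208 − 0.075750·(0.024647)/(0.878023) = 2.121081;  |Δ| = 0.002126
|t5 − t4| = 0.002126 < 0.01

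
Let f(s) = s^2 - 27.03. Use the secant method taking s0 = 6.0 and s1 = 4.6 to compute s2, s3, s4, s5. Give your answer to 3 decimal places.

f(6.0) = 8.97000, f(4.6) = -5.87000
s2 = 4.60000 − (-5.87000)·(4.60000 − 6.00000) / (-5.87000 − 8.97000) = 4.60000 − (8.21800)/(-14.84000) = 5.15377
f(5.15377) = -0.46862
s3 = 5.15377 − (-0.46862)·(5.15377 − 4.60000) / (-0.46862 − (-5.87000)) = 5.15377 − (-0.25951)/(5.40138) = 5.20182
f(5.20182) = 0.02891
s4 = 5.20182 − 0.02891·(5.20182 − 5.15377) / (0.02891 − (-0.46862)) = 5.20182 − (0.00139)/(0.49753) = 5.19903
f(5.19903) = -0.00013
s5 = 5.19903 − (-0.00013)·(5.19903 − 5.20182) / (-0.00013 − 0.02891) = 5.19903 − (0.00000)/(-0.02904) = 5.19904

5.154, 5.202, 5.199, 5.199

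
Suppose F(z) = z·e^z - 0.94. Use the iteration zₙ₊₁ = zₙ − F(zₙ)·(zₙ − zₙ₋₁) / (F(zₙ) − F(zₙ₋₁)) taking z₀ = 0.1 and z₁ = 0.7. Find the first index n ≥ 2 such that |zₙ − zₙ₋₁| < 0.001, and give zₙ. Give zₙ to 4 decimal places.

n = 5, zₙ = 0.5450

F(0.1) = -0.829483, F(0.7) = 0.469627
z₂ = 0.700000 − 0.469627·(0.600000)/(1.299110) = 0.483101;  |Δ| = 0.216899
F(0.483101) = -0.156849
z₃ = 0.483101 − (-0.156849)·(-0.216899)/(-0.626476) = 0.537405;  |Δ| = 0.054304
F(0.537405) = -0.020199
z₄ = 0.537405 − (-0.020199)·(0.054304)/(0.136650) = 0.545432;  |Δ| = 0.008027
F(0.545432) = 0.001064
z₅ = 0.545432 − 0.001064·(0.008027)/(0.021263) = 0.545031;  |Δ| = 0.000402
|z₅ − z₄| = 0.000402 < 0.001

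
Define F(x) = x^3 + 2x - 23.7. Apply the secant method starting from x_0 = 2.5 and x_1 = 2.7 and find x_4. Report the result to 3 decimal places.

F(2.5) = -3.07500, F(2.7) = 1.38300
x_2 = 2.70000 − 1.38300·(2.70000 − 2.50000) / (1.38300 − (-3.07500)) = 2.70000 − (0.27660)/(4.45800) = 2.63795
F(2.63795) = -0.06709
x_3 = 2.63795 − (-0.06709)·(2.63795 − 2.70000) / (-0.06709 − 1.38300) = 2.63795 − (0.00416)/(-1.45009) = 2.64082
F(2.64082) = -0.00136
x_4 = 2.64082 − (-0.00136)·(2.64082 − 2.63795) / (-0.00136 − (-0.06709)) = 2.64082 − (0.00000)/(0.06573) = 2.64088

2.641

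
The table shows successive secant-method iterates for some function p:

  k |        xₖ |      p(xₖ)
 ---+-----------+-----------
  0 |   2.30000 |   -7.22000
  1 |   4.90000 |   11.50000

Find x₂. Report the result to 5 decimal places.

x₂ = 4.90000 − 11.50000·(4.90000 − 2.30000) / (11.50000 − (-7.22000))
   = 4.90000 − (29.9000000)/(18.7200000) = 3.3027778

3.30278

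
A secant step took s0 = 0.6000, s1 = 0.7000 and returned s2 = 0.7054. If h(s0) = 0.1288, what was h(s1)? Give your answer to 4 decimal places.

0.0066

The secant line through (0.6000, 0.1288) and (0.7000, h(s1)) crosses zero at s2 = 0.7054.
So (0.6000, 0.1288), (0.7000, h(s1)), (0.7054, 0) are collinear:
h(s1) = 0.1288 · (0.7000 − 0.7054) / (0.6000 − 0.7054) = 0.1288 · (-0.005400)/(-0.105400) = 0.006599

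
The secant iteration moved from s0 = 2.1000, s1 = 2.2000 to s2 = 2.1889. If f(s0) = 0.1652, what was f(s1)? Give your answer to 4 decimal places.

The secant line through (2.1000, 0.1652) and (2.2000, f(s1)) crosses zero at s2 = 2.1889.
So (2.1000, 0.1652), (2.2000, f(s1)), (2.1889, 0) are collinear:
f(s1) = 0.1652 · (2.2000 − 2.1889) / (2.1000 − 2.1889) = 0.1652 · (0.011100)/(-0.088900) = -0.020627

-0.0206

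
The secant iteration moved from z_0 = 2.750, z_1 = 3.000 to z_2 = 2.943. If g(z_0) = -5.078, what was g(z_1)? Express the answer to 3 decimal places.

1.500

The secant line through (2.750, -5.078) and (3.000, g(z_1)) crosses zero at z_2 = 2.943.
So (2.750, -5.078), (3.000, g(z_1)), (2.943, 0) are collinear:
g(z_1) = -5.078 · (3.000 − 2.943) / (2.750 − 2.943) = -5.078 · (0.05700)/(-0.19300) = 1.49972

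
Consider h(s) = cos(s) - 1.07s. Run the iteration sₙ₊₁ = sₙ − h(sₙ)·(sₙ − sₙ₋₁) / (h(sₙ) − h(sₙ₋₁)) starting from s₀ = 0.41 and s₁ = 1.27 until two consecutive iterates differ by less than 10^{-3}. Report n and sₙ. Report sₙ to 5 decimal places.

n = 5, sₙ = 0.70922

h(0.41) = 0.4784208, h(1.27) = -1.0626191
s₂ = 1.2700000 − (-1.0626191)·(0.8600000)/(-1.5410399) = 0.6769898;  |Δ| = 0.5930102
h(0.6769898) = 0.0550829
s₃ = 0.6769898 − 0.0550829·(-0.5930102)/(1.1177021) = 0.7062147;  |Δ| = 0.0292249
h(0.7062147) = 0.0051741
s₄ = 0.7062147 − 0.0051741·(0.0292249)/(-0.0499088) = 0.7092445;  |Δ| = 0.0030298
h(0.7092445) = -0.0000375
s₅ = 0.7092445 − (-0.0000375)·(0.0030298)/(-0.0052116) = 0.7092227;  |Δ| = 0.0000218
|s₅ − s₄| = 0.0000218 < 10^{-3}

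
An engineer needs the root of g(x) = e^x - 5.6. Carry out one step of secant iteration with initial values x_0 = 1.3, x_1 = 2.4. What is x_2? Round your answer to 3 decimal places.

1.589

g(1.3) = -1.93070, g(2.4) = 5.42318
x_2 = 2.40000 − 5.42318·(2.40000 − 1.30000) / (5.42318 − (-1.93070)) = 2.40000 − (5.96549)/(7.35388) = 1.58880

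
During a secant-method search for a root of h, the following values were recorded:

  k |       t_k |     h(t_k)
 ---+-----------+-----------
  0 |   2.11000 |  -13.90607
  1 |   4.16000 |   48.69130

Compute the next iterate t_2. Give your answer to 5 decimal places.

2.56541

t_2 = 4.16000 − 48.69130·(4.16000 − 2.11000) / (48.69130 − (-13.90607))
   = 4.16000 − (99.8171650)/(62.5973700) = 2.5654096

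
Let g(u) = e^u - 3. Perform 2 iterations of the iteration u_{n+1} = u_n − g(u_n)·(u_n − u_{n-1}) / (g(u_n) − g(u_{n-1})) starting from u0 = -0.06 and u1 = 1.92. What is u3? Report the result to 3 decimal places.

g(-0.06) = -2.05824, g(1.92) = 3.82096
u2 = 1.92000 − 3.82096·(1.92000 − (-0.06000)) / (3.82096 − (-2.05824)) = 1.92000 − (7.56550)/(5.87919) = 0.63317
g(0.63317) = -1.11642
u3 = 0.63317 − (-1.11642)·(0.63317 − 1.92000) / (-1.11642 − 3.82096) = 0.63317 − (1.43664)/(-4.93738) = 0.92415

0.924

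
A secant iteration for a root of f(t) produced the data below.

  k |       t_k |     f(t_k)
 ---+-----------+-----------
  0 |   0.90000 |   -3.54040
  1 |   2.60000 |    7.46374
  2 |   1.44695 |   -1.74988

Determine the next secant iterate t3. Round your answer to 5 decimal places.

t3 = 1.44695 − (-1.74988)·(1.44695 − 2.60000) / (-1.74988 − 7.46374)
   = 1.44695 − (2.0176991)/(-9.2136200) = 1.6659409

1.66594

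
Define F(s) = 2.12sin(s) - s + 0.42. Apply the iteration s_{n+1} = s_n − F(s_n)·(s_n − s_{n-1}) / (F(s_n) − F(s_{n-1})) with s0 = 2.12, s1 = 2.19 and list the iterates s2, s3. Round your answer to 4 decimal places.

F(2.12) = 0.108234, F(2.19) = -0.043597
s2 = 2.190000 − (-0.043597)·(2.190000 − 2.120000) / (-0.043597 − 0.108234) = 2.190000 − (-0.003052)/(-0.151831) = 2.169900
F(2.169900) = 0.000884
s3 = 2.169900 − 0.000884·(2.169900 − 2.190000) / (0.000884 − (-0.043597)) = 2.169900 − (-0.000018)/(0.044481) = 2.170299

2.1699, 2.1703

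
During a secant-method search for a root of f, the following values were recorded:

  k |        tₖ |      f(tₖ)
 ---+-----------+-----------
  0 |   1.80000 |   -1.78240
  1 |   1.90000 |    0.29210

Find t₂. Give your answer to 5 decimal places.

1.88592

t₂ = 1.90000 − 0.29210·(1.90000 − 1.80000) / (0.29210 − (-1.78240))
   = 1.90000 − (0.0292100)/(2.0745000) = 1.8859195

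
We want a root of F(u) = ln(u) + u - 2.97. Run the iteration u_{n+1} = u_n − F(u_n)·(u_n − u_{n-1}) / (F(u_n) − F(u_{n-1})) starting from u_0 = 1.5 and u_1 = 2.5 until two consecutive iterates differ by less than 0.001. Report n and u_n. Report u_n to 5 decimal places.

n = 4, u_n = 2.18732

F(1.5) = -1.0645349, F(2.5) = 0.4462907
u_2 = 2.5000000 − 0.4462907·(1.0000000)/(1.5108256) = 2.2046047;  |Δ| = 0.2953953
F(2.2046047) = 0.0251530
u_3 = 2.2046047 − 0.0251530·(-0.2953953)/(-0.4211378) = 2.1869619;  |Δ| = 0.0176428
F(2.1869619) = -0.0005248
u_4 = 2.1869619 − (-0.0005248)·(-0.0176428)/(-0.0256778) = 2.1873225;  |Δ| = 0.0003606
|u_4 − u_3| = 0.0003606 < 0.001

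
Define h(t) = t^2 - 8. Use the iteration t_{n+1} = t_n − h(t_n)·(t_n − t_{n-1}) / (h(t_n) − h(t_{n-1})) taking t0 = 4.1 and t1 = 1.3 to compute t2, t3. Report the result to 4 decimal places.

h(4.1) = 8.810000, h(1.3) = -6.310000
t2 = 1.300000 − (-6.310000)·(1.300000 − 4.100000) / (-6.310000 − 8.810000) = 1.300000 − (17.668000)/(-15.120000) = 2.468519
h(2.468519) = -1.906416
t3 = 2.468519 − (-1.906416)·(2.468519 − 1.300000) / (-1.906416 − (-6.310000)) = 2.468519 − (-2.227683)/(4.403584) = 2.974398

2.4685, 2.9744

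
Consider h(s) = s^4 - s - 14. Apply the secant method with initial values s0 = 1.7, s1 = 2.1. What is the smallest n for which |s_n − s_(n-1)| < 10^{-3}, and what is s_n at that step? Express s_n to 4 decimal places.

h(1.7) = -7.347900, h(2.1) = 3.348100
s2 = 2.100000 − 3.348100·(0.400000)/(10.696000) = 1.974791;  |Δ| = 0.125209
h(1.974791) = -0.766368
s3 = 1.974791 − (-0.766368)·(-0.125209)/(-4.114468) = 1.998112;  |Δ| = 0.023322
h(1.998112) = -0.058434
s4 = 1.998112 − (-0.058434)·(0.023322)/(0.707934) = 2.000037;  |Δ| = 0.001925
h(2.000037) = 0.001156
s5 = 2.000037 − 0.001156·(0.001925)/(0.059589) = 2.000000;  |Δ| = 0.000037
|s5 − s4| = 0.000037 < 10^{-3}

n = 5, s_n = 2.0000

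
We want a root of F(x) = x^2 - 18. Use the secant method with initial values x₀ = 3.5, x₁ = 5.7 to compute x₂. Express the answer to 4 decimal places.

F(3.5) = -5.750000, F(5.7) = 14.490000
x₂ = 5.700000 − 14.490000·(5.700000 − 3.500000) / (14.490000 − (-5.750000)) = 5.700000 − (31.878000)/(20.240000) = 4.125000

4.1250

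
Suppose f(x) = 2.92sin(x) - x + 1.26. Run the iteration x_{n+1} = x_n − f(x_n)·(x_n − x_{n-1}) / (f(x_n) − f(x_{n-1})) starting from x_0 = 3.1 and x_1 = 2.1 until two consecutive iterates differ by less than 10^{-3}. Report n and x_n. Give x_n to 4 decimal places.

f(3.1) = -1.718584, f(2.1) = 1.680571
x_2 = 2.100000 − 1.680571·(-1.000000)/(3.399156) = 2.594408;  |Δ| = 0.494408
f(2.594408) = 0.184823
x_3 = 2.594408 − 0.184823·(0.494408)/(-1.495749) = 2.655500;  |Δ| = 0.061092
f(2.655500) = -0.031350
x_4 = 2.655500 − (-0.031350)·(0.061092)/(-0.216173) = 2.646640;  |Δ| = 0.008860
f(2.646640) = 0.000329
x_5 = 2.646640 − 0.000329·(-0.008860)/(0.031680) = 2.646733;  |Δ| = 0.000092
|x_5 − x_4| = 0.000092 < 10^{-3}

n = 5, x_n = 2.6467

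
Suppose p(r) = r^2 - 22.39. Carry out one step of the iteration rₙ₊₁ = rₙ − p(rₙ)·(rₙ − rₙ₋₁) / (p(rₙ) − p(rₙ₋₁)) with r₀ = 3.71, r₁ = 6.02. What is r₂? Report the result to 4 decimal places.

p(3.71) = -8.625900, p(6.02) = 13.850400
r₂ = 6.020000 − 13.850400·(6.020000 − 3.710000) / (13.850400 − (-8.625900)) = 6.020000 − (31.994424)/(22.476300) = 4.596526

4.5965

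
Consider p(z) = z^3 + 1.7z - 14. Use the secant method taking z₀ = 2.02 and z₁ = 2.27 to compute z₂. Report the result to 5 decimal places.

2.16973

p(2.02) = -2.3235920, p(2.27) = 1.5560830
z₂ = 2.2700000 − 1.5560830·(2.2700000 − 2.0200000) / (1.5560830 − (-2.3235920)) = 2.2700000 − (0.3890208)/(3.8796750) = 2.1697285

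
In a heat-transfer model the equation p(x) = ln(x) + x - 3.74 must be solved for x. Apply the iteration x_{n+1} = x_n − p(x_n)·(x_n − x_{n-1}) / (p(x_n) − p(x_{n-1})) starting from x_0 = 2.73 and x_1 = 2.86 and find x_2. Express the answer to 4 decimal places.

2.7342

p(2.73) = -0.005698, p(2.86) = 0.170822
x_2 = 2.860000 − 0.170822·(2.860000 − 2.730000) / (0.170822 − (-0.005698)) = 2.860000 − (0.022207)/(0.176520) = 2.734197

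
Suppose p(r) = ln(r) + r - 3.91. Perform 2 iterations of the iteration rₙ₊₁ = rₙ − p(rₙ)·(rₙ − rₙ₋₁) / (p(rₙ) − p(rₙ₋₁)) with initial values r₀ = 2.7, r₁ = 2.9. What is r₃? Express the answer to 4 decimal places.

2.8594

p(2.7) = -0.216748, p(2.9) = 0.054711
r₂ = 2.900000 − 0.054711·(2.900000 − 2.700000) / (0.054711 − (-0.216748)) = 2.900000 − (0.010942)/(0.271459) = 2.859691
p(2.859691) = 0.000405
r₃ = 2.859691 − 0.000405·(2.859691 − 2.900000) / (0.000405 − 0.054711) = 2.859691 − (-0.000016)/(-0.054306) = 2.859391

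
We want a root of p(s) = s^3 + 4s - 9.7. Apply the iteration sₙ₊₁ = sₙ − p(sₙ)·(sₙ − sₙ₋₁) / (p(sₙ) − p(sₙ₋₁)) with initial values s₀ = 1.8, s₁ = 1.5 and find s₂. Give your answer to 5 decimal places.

p(1.8) = 3.3320000, p(1.5) = -0.3250000
s₂ = 1.5000000 − (-0.3250000)·(1.5000000 − 1.8000000) / (-0.3250000 − 3.3320000) = 1.5000000 − (0.0975000)/(-3.6570000) = 1.5266612

1.52666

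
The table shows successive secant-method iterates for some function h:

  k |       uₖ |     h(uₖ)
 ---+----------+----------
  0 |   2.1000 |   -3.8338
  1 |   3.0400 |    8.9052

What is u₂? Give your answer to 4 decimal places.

2.3829

u₂ = 3.0400 − 8.9052·(3.0400 − 2.1000) / (8.9052 − (-3.8338))
   = 3.0400 − (8.370888)/(12.739000) = 2.382893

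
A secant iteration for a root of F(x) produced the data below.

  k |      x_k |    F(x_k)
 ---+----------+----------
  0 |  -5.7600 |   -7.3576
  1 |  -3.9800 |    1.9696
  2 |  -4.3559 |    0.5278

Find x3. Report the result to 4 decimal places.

-4.4935

x3 = -4.3559 − 0.5278·(-4.3559 − (-3.9800)) / (0.5278 − 1.9696)
   = -4.3559 − (-0.198400)/(-1.441800) = -4.493506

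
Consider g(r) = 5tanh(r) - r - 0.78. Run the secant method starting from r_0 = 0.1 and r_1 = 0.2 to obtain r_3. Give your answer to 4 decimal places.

0.1982

g(0.1) = -0.381660, g(0.2) = 0.006877
r_2 = 0.200000 − 0.006877·(0.200000 − 0.100000) / (0.006877 − (-0.381660)) = 0.200000 − (0.000688)/(0.388537) = 0.198230
g(0.198230) = 0.000139
r_3 = 0.198230 − 0.000139·(0.198230 − 0.200000) / (0.000139 − 0.006877) = 0.198230 − (0.000000)/(-0.006738) = 0.198194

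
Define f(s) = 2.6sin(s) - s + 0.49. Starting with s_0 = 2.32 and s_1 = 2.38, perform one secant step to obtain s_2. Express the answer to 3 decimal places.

f(2.32) = 0.07380, f(2.38) = -0.09581
s_2 = 2.38000 − (-0.09581)·(2.38000 − 2.32000) / (-0.09581 − 0.07380) = 2.38000 − (-0.00575)/(-0.16961) = 2.34611

2.346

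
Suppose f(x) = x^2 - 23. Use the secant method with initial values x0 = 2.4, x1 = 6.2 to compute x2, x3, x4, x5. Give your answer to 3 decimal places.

f(2.4) = -17.24000, f(6.2) = 15.44000
x2 = 6.20000 − 15.44000·(6.20000 − 2.40000) / (15.44000 − (-17.24000)) = 6.20000 − (58.67200)/(32.68000) = 4.40465
f(4.40465) = -3.59905
x3 = 4.40465 − (-3.59905)·(4.40465 − 6.20000) / (-3.59905 − 15.44000) = 4.40465 − (6.46155)/(-19.03905) = 4.74404
f(4.74404) = -0.49413
x4 = 4.74404 − (-0.49413)·(4.74404 − 4.40465) / (-0.49413 − (-3.59905)) = 4.74404 − (-0.16770)/(3.10492) = 4.79805
f(4.79805) = 0.02125
x5 = 4.79805 − 0.02125·(4.79805 − 4.74404) / (0.02125 − (-0.49413)) = 4.79805 − (0.00115)/(0.51538) = 4.79582

4.405, 4.744, 4.798, 4.796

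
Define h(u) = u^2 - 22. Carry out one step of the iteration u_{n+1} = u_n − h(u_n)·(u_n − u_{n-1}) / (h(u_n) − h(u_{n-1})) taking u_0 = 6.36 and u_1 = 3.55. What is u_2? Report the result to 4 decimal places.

h(6.36) = 18.449600, h(3.55) = -9.397500
u_2 = 3.550000 − (-9.397500)·(3.550000 − 6.360000) / (-9.397500 − 18.449600) = 3.550000 − (26.406975)/(-27.847100) = 4.498285

4.4983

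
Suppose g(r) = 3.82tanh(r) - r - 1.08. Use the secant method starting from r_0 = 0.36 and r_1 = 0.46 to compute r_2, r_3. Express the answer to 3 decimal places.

0.414, 0.413

g(0.36) = -0.12128, g(0.46) = 0.10292
r_2 = 0.46000 − 0.10292·(0.46000 − 0.36000) / (0.10292 − (-0.12128)) = 0.46000 − (0.01029)/(0.22420) = 0.41409
g(0.41409) = 0.00313
r_3 = 0.41409 − 0.00313·(0.41409 − 0.46000) / (0.00313 − 0.10292) = 0.41409 − (-0.00014)/(-0.09979) = 0.41265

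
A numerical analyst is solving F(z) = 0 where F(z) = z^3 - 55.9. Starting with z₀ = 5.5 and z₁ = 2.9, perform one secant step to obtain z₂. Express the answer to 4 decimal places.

F(5.5) = 110.475000, F(2.9) = -31.511000
z₂ = 2.900000 − (-31.511000)·(2.900000 − 5.500000) / (-31.511000 − 110.475000) = 2.900000 − (81.928600)/(-141.986000) = 3.477019

3.4770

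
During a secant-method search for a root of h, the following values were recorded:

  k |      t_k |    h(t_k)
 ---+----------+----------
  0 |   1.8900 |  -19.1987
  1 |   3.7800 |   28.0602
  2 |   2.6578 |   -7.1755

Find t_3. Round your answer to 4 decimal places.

t_3 = 2.6578 − (-7.1755)·(2.6578 − 3.7800) / (-7.1755 − 28.0602)
   = 2.6578 − (8.052346)/(-35.235700) = 2.886328

2.8863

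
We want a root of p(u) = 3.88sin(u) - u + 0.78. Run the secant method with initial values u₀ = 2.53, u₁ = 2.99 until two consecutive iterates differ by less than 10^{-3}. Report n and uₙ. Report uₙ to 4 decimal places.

p(2.53) = 0.477788, p(2.99) = -1.624071
u₂ = 2.990000 − (-1.624071)·(0.460000)/(-2.101859) = 2.634566;  |Δ| = 0.355434
p(2.634566) = 0.029486
u₃ = 2.634566 − 0.029486·(-0.355434)/(1.653557) = 2.640904;  |Δ| = 0.006338
p(2.640904) = 0.001612
u₄ = 2.640904 − 0.001612·(0.006338)/(-0.027873) = 2.641270;  |Δ| = 0.000367
|u₄ − u₃| = 0.000367 < 10^{-3}

n = 4, uₙ = 2.6413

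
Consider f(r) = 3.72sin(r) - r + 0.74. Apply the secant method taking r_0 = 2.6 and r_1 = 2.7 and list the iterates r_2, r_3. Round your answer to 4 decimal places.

f(2.6) = 0.057665, f(2.7) = -0.370147
r_2 = 2.700000 − (-0.370147)·(2.700000 − 2.600000) / (-0.370147 − 0.057665) = 2.700000 − (-0.037015)/(-0.427812) = 2.613479
f(2.613479) = 0.001047
r_3 = 2.613479 − 0.001047·(2.613479 − 2.700000) / (0.001047 − (-0.370147)) = 2.613479 − (-0.000091)/(0.371194) = 2.613723

2.6135, 2.6137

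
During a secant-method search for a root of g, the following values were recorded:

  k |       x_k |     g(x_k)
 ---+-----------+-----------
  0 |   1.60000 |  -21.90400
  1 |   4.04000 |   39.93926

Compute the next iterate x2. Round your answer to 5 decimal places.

2.46421

x2 = 4.04000 − 39.93926·(4.04000 − 1.60000) / (39.93926 − (-21.90400))
   = 4.04000 − (97.4517944)/(61.8432600) = 2.4642132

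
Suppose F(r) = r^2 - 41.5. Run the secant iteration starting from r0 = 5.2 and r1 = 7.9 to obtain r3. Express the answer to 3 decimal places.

F(5.2) = -14.46000, F(7.9) = 20.91000
r2 = 7.90000 − 20.91000·(7.90000 − 5.20000) / (20.91000 − (-14.46000)) = 7.90000 − (56.45700)/(35.37000) = 6.30382
F(6.30382) = -1.76189
r3 = 6.30382 − (-1.76189)·(6.30382 − 7.90000) / (-1.76189 − 20.91000) = 6.30382 − (2.81231)/(-22.67189) = 6.42786

6.428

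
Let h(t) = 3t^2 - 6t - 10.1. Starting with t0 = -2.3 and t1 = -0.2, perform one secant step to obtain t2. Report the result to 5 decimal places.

-0.85037

h(-2.3) = 19.5700000, h(-0.2) = -8.7800000
t2 = -0.2000000 − (-8.7800000)·(-0.2000000 − (-2.3000000)) / (-8.7800000 − 19.5700000) = -0.2000000 − (-18.4380000)/(-28.3500000) = -0.8503704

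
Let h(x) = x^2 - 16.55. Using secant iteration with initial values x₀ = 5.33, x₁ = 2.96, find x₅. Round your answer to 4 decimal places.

4.0682

h(5.33) = 11.858900, h(2.96) = -7.788400
x₂ = 2.960000 − (-7.788400)·(2.960000 − 5.330000) / (-7.788400 − 11.858900) = 2.960000 − (18.458508)/(-19.647300) = 3.899493
h(3.899493) = -1.343951
x₃ = 3.899493 − (-1.343951)·(3.899493 − 2.960000) / (-1.343951 − (-7.788400)) = 3.899493 − (-1.262634)/(6.444449) = 4.095419
h(4.095419) = 0.222458
x₄ = 4.095419 − 0.222458·(4.095419 − 3.899493) / (0.222458 − (-1.343951)) = 4.095419 − (0.043585)/(1.566409) = 4.067594
h(4.067594) = -0.004677
x₅ = 4.067594 − (-0.004677)·(4.067594 − 4.095419) / (-0.004677 − 0.222458) = 4.067594 − (0.000130)/(-0.227135) = 4.068167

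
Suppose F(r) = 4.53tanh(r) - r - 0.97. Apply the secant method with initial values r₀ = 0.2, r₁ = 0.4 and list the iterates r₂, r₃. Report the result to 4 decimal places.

0.2880, 0.2841

F(0.2) = -0.275890, F(0.4) = 0.351169
r₂ = 0.400000 − 0.351169·(0.400000 − 0.200000) / (0.351169 − (-0.275890)) = 0.400000 − (0.070234)/(0.627059) = 0.287995
F(0.287995) = 0.011711
r₃ = 0.287995 − 0.011711·(0.287995 − 0.400000) / (0.011711 − 0.351169) = 0.287995 − (-0.001312)/(-0.339458) = 0.284131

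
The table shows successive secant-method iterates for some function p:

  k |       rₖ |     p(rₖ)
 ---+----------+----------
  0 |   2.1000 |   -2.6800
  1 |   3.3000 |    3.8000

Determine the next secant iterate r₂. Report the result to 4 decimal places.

r₂ = 3.3000 − 3.8000·(3.3000 − 2.1000) / (3.8000 − (-2.6800))
   = 3.3000 − (4.560000)/(6.480000) = 2.596296

2.5963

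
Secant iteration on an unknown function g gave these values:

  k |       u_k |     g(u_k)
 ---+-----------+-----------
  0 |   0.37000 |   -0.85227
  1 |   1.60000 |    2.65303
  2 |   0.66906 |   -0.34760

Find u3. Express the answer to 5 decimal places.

0.77690

u3 = 0.66906 − (-0.34760)·(0.66906 − 1.60000) / (-0.34760 − 2.65303)
   = 0.66906 − (0.3235947)/(-3.0006300) = 0.7769023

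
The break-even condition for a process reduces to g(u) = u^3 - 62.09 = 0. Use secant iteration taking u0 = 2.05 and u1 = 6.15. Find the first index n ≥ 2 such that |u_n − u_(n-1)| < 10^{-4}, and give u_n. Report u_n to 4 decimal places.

n = 8, u_n = 3.9598

g(2.05) = -53.474875, g(6.15) = 170.518375
u2 = 6.150000 − 170.518375·(4.100000)/(223.993250) = 3.028811;  |Δ| = 3.121189
g(3.028811) = -34.304617
u3 = 3.028811 − (-34.304617)·(-3.121189)/(-204.822992) = 3.551561;  |Δ| = 0.522750
g(3.551561) = -17.292096
u4 = 3.551561 − (-17.292096)·(0.522750)/(17.012521) = 4.082901;  |Δ| = 0.531341
g(4.082901) = 5.972296
u5 = 4.082901 − 5.972296·(0.531341)/(23.264392) = 3.946499;  |Δ| = 0.136403
g(3.946499) = -0.623873
u6 = 3.946499 − (-0.623873)·(-0.136403)/(-6.596169) = 3.959400;  |Δ| = 0.012901
g(3.959400) = -0.019102
u7 = 3.959400 − (-0.019102)·(0.012901)/(0.604771) = 3.959807;  |Δ| = 0.000407
g(3.959807) = 0.000064
u8 = 3.959807 − 0.000064·(0.000407)/(0.019166) = 3.959806;  |Δ| = 0.000001
|u8 − u7| = 0.000001 < 10^{-4}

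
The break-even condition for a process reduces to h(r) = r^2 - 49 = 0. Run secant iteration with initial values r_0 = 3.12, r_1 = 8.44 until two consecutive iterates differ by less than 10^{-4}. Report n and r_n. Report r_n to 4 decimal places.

n = 6, r_n = 7.0000

h(3.12) = -39.265600, h(8.44) = 22.233600
r_2 = 8.440000 − 22.233600·(5.320000)/(61.499200) = 6.516678;  |Δ| = 1.923322
h(6.516678) = -6.532905
r_3 = 6.516678 − (-6.532905)·(-1.923322)/(-28.766505) = 6.953467;  |Δ| = 0.436789
h(6.953467) = -0.649301
r_4 = 6.953467 − (-0.649301)·(0.436789)/(5.883605) = 7.001670;  |Δ| = 0.048203
h(7.001670) = 0.023378
r_5 = 7.001670 − 0.023378·(0.048203)/(0.672679) = 6.999994;  |Δ| = 0.001675
h(6.999994) = -0.000078
r_6 = 6.999994 − (-0.000078)·(-0.001675)/(-0.023456) = 7.000000;  |Δ| = 0.000006
|r_6 − r_5| = 0.000006 < 10^{-4}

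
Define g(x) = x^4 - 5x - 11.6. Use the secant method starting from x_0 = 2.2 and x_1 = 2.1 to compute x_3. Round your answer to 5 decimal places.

g(2.2) = 0.8256000, g(2.1) = -2.6519000
x_2 = 2.1000000 − (-2.6519000)·(2.1000000 − 2.2000000) / (-2.6519000 − 0.8256000) = 2.1000000 − (0.2651900)/(-3.4775000) = 2.1762588
g(2.1762588) = -0.0506282
x_3 = 2.1762588 − (-0.0506282)·(2.1762588 − 2.1000000) / (-0.0506282 − (-2.6519000)) = 2.1762588 − (-0.0038608)/(2.6012718) = 2.1777430

2.17774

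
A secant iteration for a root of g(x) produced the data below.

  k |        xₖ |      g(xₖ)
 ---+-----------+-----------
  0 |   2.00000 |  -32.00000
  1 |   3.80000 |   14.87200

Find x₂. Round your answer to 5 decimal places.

3.22888

x₂ = 3.80000 − 14.87200·(3.80000 − 2.00000) / (14.87200 − (-32.00000))
   = 3.80000 − (26.7696000)/(46.8720000) = 3.2288786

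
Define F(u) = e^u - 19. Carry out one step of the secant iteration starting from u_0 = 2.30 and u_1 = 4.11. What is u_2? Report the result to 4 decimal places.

F(2.30) = -9.025818, F(4.11) = 41.946718
u_2 = 4.110000 − 41.946718·(4.110000 − 2.300000) / (41.946718 − (-9.025818)) = 4.110000 − (75.923559)/(50.972535) = 2.620501

2.6205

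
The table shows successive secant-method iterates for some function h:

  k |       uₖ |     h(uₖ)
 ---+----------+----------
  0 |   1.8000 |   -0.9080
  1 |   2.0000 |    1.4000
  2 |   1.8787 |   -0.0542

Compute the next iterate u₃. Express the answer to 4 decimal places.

1.8832

u₃ = 1.8787 − (-0.0542)·(1.8787 − 2.0000) / (-0.0542 − 1.4000)
   = 1.8787 − (0.006574)/(-1.454200) = 1.883221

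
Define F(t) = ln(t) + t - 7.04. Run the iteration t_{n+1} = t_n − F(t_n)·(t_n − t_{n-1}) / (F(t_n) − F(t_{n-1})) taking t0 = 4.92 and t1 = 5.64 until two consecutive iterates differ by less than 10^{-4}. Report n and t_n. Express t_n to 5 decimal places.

F(4.92) = -0.5266915, F(5.64) = 0.3298841
t2 = 5.6400000 − 0.3298841·(0.7200000)/(0.8565755) = 5.3627139;  |Δ| = 0.2772861
F(5.3627139) = 0.0021840
t3 = 5.3627139 − 0.0021840·(-0.2772861)/(-0.3277000) = 5.3608658;  |Δ| = 0.0018480
F(5.3608658) = -0.0000087
t4 = 5.3608658 − (-0.0000087)·(-0.0018480)/(-0.0021927) = 5.3608731;  |Δ| = 0.0000073
|t4 − t3| = 0.0000073 < 10^{-4}

n = 4, t_n = 5.36087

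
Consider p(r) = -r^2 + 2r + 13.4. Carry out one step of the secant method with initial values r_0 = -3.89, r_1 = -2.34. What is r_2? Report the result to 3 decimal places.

-2.734

p(-3.89) = -9.51210, p(-2.34) = 3.24440
r_2 = -2.34000 − 3.24440·(-2.34000 − (-3.89000)) / (3.24440 − (-9.51210)) = -2.34000 − (5.02882)/(12.75650) = -2.73422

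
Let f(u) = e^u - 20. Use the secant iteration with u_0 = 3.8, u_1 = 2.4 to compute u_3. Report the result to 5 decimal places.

f(3.8) = 24.7011845, f(2.4) = -8.9768236
u_2 = 2.4000000 − (-8.9768236)·(2.4000000 − 3.8000000) / (-8.9768236 − 24.7011845) = 2.4000000 − (12.5675531)/(-33.6780081) = 2.7731679
f(2.7731679) = -3.9907298
u_3 = 2.7731679 − (-3.9907298)·(2.7731679 − 2.4000000) / (-3.9907298 − (-8.9768236)) = 2.7731679 − (-1.4892124)/(4.9860939) = 3.0718411

3.07184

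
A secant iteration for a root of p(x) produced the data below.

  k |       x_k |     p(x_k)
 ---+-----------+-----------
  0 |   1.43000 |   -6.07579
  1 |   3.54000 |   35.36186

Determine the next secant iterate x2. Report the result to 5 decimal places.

1.73938

x2 = 3.54000 − 35.36186·(3.54000 − 1.43000) / (35.36186 − (-6.07579))
   = 3.54000 − (74.6135246)/(41.4376500) = 1.7393785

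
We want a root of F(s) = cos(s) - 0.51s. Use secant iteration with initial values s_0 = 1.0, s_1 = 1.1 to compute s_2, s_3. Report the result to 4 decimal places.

F(1.0) = 0.030302, F(1.1) = -0.107404
s_2 = 1.100000 − (-0.107404)·(1.100000 − 1.000000) / (-0.107404 − 0.030302) = 1.100000 − (-0.010740)/(-0.137706) = 1.022005
F(1.022005) = 0.000434
s_3 = 1.022005 − 0.000434·(1.022005 − 1.100000) / (0.000434 − (-0.107404)) = 1.022005 − (-0.000034)/(0.107838) = 1.022319

1.0220, 1.0223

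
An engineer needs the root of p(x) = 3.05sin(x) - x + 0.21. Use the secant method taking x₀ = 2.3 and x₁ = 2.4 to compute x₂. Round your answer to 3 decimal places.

2.359

p(2.3) = 0.18440, p(2.4) = -0.12984
x₂ = 2.40000 − (-0.12984)·(2.40000 − 2.30000) / (-0.12984 − 0.18440) = 2.40000 − (-0.01298)/(-0.31424) = 2.35868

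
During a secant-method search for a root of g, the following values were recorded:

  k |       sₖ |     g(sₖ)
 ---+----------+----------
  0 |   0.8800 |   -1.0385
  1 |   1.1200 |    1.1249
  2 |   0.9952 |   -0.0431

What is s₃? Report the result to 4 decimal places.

0.9998

s₃ = 0.9952 − (-0.0431)·(0.9952 − 1.1200) / (-0.0431 − 1.1249)
   = 0.9952 − (0.005379)/(-1.168000) = 0.999805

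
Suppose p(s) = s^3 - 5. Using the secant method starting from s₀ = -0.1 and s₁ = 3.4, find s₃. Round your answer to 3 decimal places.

p(-0.1) = -5.00100, p(3.4) = 34.30400
s₂ = 3.40000 − 34.30400·(3.40000 − (-0.10000)) / (34.30400 − (-5.00100)) = 3.40000 − (120.06400)/(39.30500) = 0.34533
p(0.34533) = -4.95882
s₃ = 0.34533 − (-4.95882)·(0.34533 − 3.40000) / (-4.95882 − 34.30400) = 0.34533 − (15.14758)/(-39.26282) = 0.73112

0.731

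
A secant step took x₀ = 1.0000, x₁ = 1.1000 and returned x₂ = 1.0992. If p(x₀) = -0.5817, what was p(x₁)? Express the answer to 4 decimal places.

The secant line through (1.0000, -0.5817) and (1.1000, p(x₁)) crosses zero at x₂ = 1.0992.
So (1.0000, -0.5817), (1.1000, p(x₁)), (1.0992, 0) are collinear:
p(x₁) = -0.5817 · (1.1000 − 1.0992) / (1.0000 − 1.0992) = -0.5817 · (0.000800)/(-0.099200) = 0.004691

0.0047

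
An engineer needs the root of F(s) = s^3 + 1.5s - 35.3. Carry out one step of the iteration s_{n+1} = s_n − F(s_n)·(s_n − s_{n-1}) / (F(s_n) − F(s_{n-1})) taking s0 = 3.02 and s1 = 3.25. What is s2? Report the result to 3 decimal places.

3.124

F(3.02) = -3.22639, F(3.25) = 3.90313
s2 = 3.25000 − 3.90313·(3.25000 − 3.02000) / (3.90313 − (-3.22639)) = 3.25000 − (0.89772)/(7.12952) = 3.12408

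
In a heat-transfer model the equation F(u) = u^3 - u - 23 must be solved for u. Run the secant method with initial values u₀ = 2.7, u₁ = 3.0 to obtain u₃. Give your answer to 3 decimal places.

2.961

F(2.7) = -6.01700, F(3.0) = 1.00000
u₂ = 3.00000 − 1.00000·(3.00000 − 2.70000) / (1.00000 − (-6.01700)) = 3.00000 − (0.30000)/(7.01700) = 2.95725
F(2.95725) = -0.09521
u₃ = 2.95725 − (-0.09521)·(2.95725 − 3.00000) / (-0.09521 − 1.00000) = 2.95725 − (0.00407)/(-1.09521) = 2.96096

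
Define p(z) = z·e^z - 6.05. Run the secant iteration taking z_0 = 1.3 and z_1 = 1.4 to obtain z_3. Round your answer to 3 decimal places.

p(1.3) = -1.27991, p(1.4) = -0.37272
z_2 = 1.40000 − (-0.37272)·(1.40000 − 1.30000) / (-0.37272 − (-1.27991)) = 1.40000 − (-0.03727)/(0.90719) = 1.44108
p(1.44108) = 0.03898
z_3 = 1.44108 − 0.03898·(1.44108 − 1.40000) / (0.03898 − (-0.37272)) = 1.44108 − (0.00160)/(0.41170) = 1.43719

1.437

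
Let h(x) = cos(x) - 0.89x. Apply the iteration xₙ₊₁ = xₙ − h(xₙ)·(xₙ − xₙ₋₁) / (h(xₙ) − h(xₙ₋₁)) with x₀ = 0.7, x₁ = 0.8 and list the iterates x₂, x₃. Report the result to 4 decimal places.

h(0.7) = 0.141842, h(0.8) = -0.015293
x₂ = 0.800000 − (-0.015293)·(0.800000 − 0.700000) / (-0.015293 − 0.141842) = 0.800000 − (-0.001529)/(-0.157135) = 0.790267
h(0.790267) = 0.000317
x₃ = 0.790267 − 0.000317·(0.790267 − 0.800000) / (0.000317 − (-0.015293)) = 0.790267 − (-0.000003)/(0.015611) = 0.790465

0.7903, 0.7905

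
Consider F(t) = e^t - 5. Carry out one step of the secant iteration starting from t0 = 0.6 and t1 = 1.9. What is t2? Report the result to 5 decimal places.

F(0.6) = -3.1778812, F(1.9) = 1.6858944
t2 = 1.9000000 − 1.6858944·(1.9000000 − 0.6000000) / (1.6858944 − (-3.1778812)) = 1.9000000 − (2.1916628)/(4.8637756) = 1.4493907

1.44939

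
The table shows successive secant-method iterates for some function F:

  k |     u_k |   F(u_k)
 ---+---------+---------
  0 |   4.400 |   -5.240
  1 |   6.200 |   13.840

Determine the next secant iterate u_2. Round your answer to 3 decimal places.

4.894

u_2 = 6.200 − 13.840·(6.200 − 4.400) / (13.840 − (-5.240))
   = 6.200 − (24.91200)/(19.08000) = 4.89434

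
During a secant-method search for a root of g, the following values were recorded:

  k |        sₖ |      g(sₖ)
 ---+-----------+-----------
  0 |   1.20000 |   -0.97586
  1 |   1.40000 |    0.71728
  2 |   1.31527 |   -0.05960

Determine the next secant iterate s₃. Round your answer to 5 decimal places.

s₃ = 1.31527 − (-0.05960)·(1.31527 − 1.40000) / (-0.05960 − 0.71728)
   = 1.31527 − (0.0050499)/(-0.7768800) = 1.3217702

1.32177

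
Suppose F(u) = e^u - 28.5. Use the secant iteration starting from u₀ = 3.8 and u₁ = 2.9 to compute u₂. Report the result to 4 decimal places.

F(3.8) = 16.201184, F(2.9) = -10.325855
u₂ = 2.900000 − (-10.325855)·(2.900000 − 3.800000) / (-10.325855 − 16.201184) = 2.900000 − (9.293269)/(-26.527039) = 3.250332

3.2503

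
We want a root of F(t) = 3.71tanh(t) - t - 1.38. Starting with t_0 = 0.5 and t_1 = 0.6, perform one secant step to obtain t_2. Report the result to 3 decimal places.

0.593

F(0.5) = -0.16555, F(0.6) = 0.01245
t_2 = 0.60000 − 0.01245·(0.60000 − 0.50000) / (0.01245 − (-0.16555)) = 0.60000 − (0.00125)/(0.17800) = 0.59300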